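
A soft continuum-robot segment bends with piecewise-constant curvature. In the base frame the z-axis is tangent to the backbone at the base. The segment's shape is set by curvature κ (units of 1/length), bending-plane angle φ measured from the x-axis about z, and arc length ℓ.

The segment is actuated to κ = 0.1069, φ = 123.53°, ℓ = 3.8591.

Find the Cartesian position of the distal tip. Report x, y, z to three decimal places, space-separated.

-0.433 0.654 3.751

θ = κ·ℓ = 0.1069 × 3.8591 = 0.41254 rad
ρ = (1 − cos θ)/κ = (1 − 0.91611)/0.1069 = 0.78479
z = sin θ / κ = 0.40094/0.1069 = 3.75057
x = ρ cos φ = 0.78479 × cos(123.53°) = -0.43350
y = ρ sin φ = 0.78479 × sin(123.53°) = 0.65420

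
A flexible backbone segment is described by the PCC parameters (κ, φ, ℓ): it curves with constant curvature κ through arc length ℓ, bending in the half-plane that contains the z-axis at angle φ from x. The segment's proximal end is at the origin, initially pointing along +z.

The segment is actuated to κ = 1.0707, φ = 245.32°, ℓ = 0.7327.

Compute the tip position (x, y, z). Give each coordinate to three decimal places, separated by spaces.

-0.114 -0.248 0.660

θ = κ·ℓ = 1.0707 × 0.7327 = 0.78450 rad
ρ = (1 − cos θ)/κ = (1 − 0.70774)/1.0707 = 0.27296
z = sin θ / κ = 0.70647/1.0707 = 0.65982
x = ρ cos φ = 0.27296 × cos(245.32°) = -0.11397
y = ρ sin φ = 0.27296 × sin(245.32°) = -0.24803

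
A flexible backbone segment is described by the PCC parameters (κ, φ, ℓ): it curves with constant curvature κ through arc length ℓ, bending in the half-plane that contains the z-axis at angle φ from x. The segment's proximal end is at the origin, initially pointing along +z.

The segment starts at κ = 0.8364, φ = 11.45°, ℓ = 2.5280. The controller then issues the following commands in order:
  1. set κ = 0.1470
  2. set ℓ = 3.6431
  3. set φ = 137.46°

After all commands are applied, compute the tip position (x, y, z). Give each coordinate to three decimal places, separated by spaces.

-0.702 0.644 3.471

initial: κ=0.8364, φ=11.45°, ℓ=2.5280
cmd 1: set κ=0.1470 → (κ,φ,ℓ)=(0.1470,11.45°,2.5280) → tip=(0.4551,0.0922,2.4702)
cmd 2: set ℓ=3.6431 → (κ,φ,ℓ)=(0.1470,11.45°,3.6431) → tip=(0.9335,0.1891,3.4714)
cmd 3: set φ=137.46° → (κ,φ,ℓ)=(0.1470,137.46°,3.6431) → tip=(-0.7017,0.6439,3.4714)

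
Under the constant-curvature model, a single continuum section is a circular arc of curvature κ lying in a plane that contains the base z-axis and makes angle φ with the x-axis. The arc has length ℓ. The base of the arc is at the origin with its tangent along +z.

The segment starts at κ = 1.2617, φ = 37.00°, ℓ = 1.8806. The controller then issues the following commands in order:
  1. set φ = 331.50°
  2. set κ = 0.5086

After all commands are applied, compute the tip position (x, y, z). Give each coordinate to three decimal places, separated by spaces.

initial: κ=1.2617, φ=37.00°, ℓ=1.8806
cmd 1: set φ=331.50° → (κ,φ,ℓ)=(1.2617,331.50°,1.8806) → tip=(1.1971,-0.6500,0.5511)
cmd 2: set κ=0.5086 → (κ,φ,ℓ)=(0.5086,331.50°,1.8806) → tip=(0.7319,-0.3974,1.6067)

0.732 -0.397 1.607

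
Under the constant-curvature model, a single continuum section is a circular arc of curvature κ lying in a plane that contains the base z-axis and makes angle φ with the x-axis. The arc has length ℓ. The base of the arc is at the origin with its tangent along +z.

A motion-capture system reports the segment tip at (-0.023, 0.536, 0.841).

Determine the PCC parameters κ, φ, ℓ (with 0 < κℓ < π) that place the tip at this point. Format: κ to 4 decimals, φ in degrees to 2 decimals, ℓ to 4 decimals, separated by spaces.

1.0783 92.46 1.0532

ρ = √(x²+y²) = √(-0.023² + 0.536²) = 0.53649
φ = atan2(y, x) mod 360° = atan2(0.536, -0.023) = 92.4571°
|p|² = ρ² + z² = 0.53649² + 0.841² = 0.99511
κ = 2ρ / |p|² = 2×0.53649 / 0.99511 = 1.07826
θ = 2·atan2(ρ, z) = 2·atan2(0.53649, 0.841) = 1.13568 rad
ℓ = θ/κ = 1.13568/1.07826 = 1.05325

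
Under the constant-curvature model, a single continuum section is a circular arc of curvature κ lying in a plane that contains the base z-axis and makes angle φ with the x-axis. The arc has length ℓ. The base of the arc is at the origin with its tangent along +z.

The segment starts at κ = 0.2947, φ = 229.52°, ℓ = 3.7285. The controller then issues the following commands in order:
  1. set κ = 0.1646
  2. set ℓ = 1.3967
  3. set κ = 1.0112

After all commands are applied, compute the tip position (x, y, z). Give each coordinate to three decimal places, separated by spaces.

initial: κ=0.2947, φ=229.52°, ℓ=3.7285
cmd 1: set κ=0.1646 → (κ,φ,ℓ)=(0.1646,229.52°,3.7285) → tip=(-0.7197,-0.8433,3.4988)
cmd 2: set ℓ=1.3967 → (κ,φ,ℓ)=(0.1646,229.52°,1.3967) → tip=(-0.1038,-0.1216,1.3844)
cmd 3: set κ=1.0112 → (κ,φ,ℓ)=(1.0112,229.52°,1.3967) → tip=(-0.5407,-0.6335,0.9765)

-0.541 -0.634 0.977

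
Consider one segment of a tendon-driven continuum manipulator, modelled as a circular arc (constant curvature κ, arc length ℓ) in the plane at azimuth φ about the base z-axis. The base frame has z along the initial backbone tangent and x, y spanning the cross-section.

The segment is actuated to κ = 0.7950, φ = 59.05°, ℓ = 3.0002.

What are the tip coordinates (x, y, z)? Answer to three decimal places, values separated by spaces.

1.117 1.863 0.863

θ = κ·ℓ = 0.7950 × 3.0002 = 2.38516 rad
ρ = (1 − cos θ)/κ = (1 − -0.72729)/0.7950 = 2.17269
z = sin θ / κ = 0.68633/0.7950 = 0.86331
x = ρ cos φ = 2.17269 × cos(59.05°) = 1.11739
y = ρ sin φ = 2.17269 × sin(59.05°) = 1.86333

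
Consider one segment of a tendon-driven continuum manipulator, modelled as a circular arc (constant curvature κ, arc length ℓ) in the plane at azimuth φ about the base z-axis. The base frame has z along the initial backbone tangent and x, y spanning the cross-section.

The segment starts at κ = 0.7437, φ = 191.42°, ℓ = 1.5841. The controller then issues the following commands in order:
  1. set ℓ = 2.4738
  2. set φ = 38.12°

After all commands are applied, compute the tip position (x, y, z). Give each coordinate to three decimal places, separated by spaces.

1.339 1.051 1.296

initial: κ=0.7437, φ=191.42°, ℓ=1.5841
cmd 1: set ℓ=2.4738 → (κ,φ,ℓ)=(0.7437,191.42°,2.4738) → tip=(-1.6683,-0.3370,1.2963)
cmd 2: set φ=38.12° → (κ,φ,ℓ)=(0.7437,38.12°,2.4738) → tip=(1.3390,1.0506,1.2963)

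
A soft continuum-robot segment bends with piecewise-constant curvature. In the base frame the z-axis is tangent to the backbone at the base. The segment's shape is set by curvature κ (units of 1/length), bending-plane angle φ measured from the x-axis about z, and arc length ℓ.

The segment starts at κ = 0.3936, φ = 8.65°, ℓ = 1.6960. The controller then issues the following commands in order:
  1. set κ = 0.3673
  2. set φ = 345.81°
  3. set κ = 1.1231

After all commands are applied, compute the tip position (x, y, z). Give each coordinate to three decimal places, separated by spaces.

initial: κ=0.3936, φ=8.65°, ℓ=1.6960
cmd 1: set κ=0.3673 → (κ,φ,ℓ)=(0.3673,8.65°,1.6960) → tip=(0.5056,0.0769,1.5884)
cmd 2: set φ=345.81° → (κ,φ,ℓ)=(0.3673,345.81°,1.6960) → tip=(0.4958,-0.1254,1.5884)
cmd 3: set κ=1.1231 → (κ,φ,ℓ)=(1.1231,345.81°,1.6960) → tip=(1.1462,-0.2898,0.8412)

1.146 -0.290 0.841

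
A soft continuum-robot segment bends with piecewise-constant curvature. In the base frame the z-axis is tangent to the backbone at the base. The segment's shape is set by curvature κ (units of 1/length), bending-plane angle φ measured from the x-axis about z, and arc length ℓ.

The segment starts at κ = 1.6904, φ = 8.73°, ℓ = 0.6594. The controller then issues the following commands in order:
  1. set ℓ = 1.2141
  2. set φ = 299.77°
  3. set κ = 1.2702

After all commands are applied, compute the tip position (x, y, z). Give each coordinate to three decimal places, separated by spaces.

0.380 -0.664 0.787

initial: κ=1.6904, φ=8.73°, ℓ=0.6594
cmd 1: set ℓ=1.2141 → (κ,φ,ℓ)=(1.6904,8.73°,1.2141) → tip=(0.8555,0.1314,0.5243)
cmd 2: set φ=299.77° → (κ,φ,ℓ)=(1.6904,299.77°,1.2141) → tip=(0.4298,-0.7513,0.5243)
cmd 3: set κ=1.2702 → (κ,φ,ℓ)=(1.2702,299.77°,1.2141) → tip=(0.3797,-0.6638,0.7870)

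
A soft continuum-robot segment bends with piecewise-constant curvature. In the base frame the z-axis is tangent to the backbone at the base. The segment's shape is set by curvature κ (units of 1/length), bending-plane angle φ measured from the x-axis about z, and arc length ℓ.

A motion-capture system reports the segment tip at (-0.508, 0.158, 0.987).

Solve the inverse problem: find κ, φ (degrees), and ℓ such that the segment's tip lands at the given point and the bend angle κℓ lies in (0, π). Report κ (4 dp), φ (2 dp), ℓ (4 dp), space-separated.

0.8463 162.72 1.1683

ρ = √(x²+y²) = √(-0.508² + 0.158²) = 0.53200
φ = atan2(y, x) mod 360° = atan2(0.158, -0.508) = 162.7231°
|p|² = ρ² + z² = 0.53200² + 0.987² = 1.25720
κ = 2ρ / |p|² = 2×0.53200 / 1.25720 = 0.84633
θ = 2·atan2(ρ, z) = 2·atan2(0.53200, 0.987) = 0.98873 rad
ℓ = θ/κ = 0.98873/0.84633 = 1.16826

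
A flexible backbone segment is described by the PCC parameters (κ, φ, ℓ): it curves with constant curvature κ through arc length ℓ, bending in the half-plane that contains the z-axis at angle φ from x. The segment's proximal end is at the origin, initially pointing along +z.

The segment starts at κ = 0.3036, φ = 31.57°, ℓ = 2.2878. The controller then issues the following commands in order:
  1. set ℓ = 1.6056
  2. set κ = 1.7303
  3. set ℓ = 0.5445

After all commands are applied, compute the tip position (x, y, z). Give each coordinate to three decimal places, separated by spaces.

initial: κ=0.3036, φ=31.57°, ℓ=2.2878
cmd 1: set ℓ=1.6056 → (κ,φ,ℓ)=(0.3036,31.57°,1.6056) → tip=(0.3269,0.2009,1.5428)
cmd 2: set κ=1.7303 → (κ,φ,ℓ)=(1.7303,31.57°,1.6056) → tip=(0.9526,0.5854,0.2054)
cmd 3: set ℓ=0.5445 → (κ,φ,ℓ)=(1.7303,31.57°,0.5445) → tip=(0.2028,0.1246,0.4674)

0.203 0.125 0.467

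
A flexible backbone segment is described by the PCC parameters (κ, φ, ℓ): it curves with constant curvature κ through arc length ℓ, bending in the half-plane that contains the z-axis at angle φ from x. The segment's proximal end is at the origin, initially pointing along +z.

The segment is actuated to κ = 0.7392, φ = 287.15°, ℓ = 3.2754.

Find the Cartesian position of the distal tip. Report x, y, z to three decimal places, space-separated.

0.699 -2.264 0.892

θ = κ·ℓ = 0.7392 × 3.2754 = 2.42118 rad
ρ = (1 − cos θ)/κ = (1 − -0.75153)/0.7392 = 2.36950
z = sin θ / κ = 0.65970/0.7392 = 0.89245
x = ρ cos φ = 2.36950 × cos(287.15°) = 0.69870
y = ρ sin φ = 2.36950 × sin(287.15°) = -2.26414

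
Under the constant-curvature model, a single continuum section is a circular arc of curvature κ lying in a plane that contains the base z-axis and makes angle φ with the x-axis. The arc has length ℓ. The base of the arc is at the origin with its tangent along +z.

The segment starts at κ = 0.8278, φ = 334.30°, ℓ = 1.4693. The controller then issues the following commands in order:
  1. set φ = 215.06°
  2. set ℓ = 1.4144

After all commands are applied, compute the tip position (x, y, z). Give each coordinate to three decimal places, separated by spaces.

initial: κ=0.8278, φ=334.30°, ℓ=1.4693
cmd 1: set φ=215.06° → (κ,φ,ℓ)=(0.8278,215.06°,1.4693) → tip=(-0.6456,-0.4530,1.1329)
cmd 2: set ℓ=1.4144 → (κ,φ,ℓ)=(0.8278,215.06°,1.4144) → tip=(-0.6038,-0.4237,1.1127)

-0.604 -0.424 1.113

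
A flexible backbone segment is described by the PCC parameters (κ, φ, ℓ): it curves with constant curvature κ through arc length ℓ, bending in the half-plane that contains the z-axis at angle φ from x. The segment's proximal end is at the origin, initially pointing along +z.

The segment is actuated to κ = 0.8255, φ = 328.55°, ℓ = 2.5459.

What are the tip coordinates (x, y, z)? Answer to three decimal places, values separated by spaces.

1.557 -0.952 1.045

θ = κ·ℓ = 0.8255 × 2.5459 = 2.10164 rad
ρ = (1 − cos θ)/κ = (1 − -0.50626)/0.8255 = 1.82467
z = sin θ / κ = 0.86238/0.8255 = 1.04468
x = ρ cos φ = 1.82467 × cos(328.55°) = 1.55661
y = ρ sin φ = 1.82467 × sin(328.55°) = -0.95203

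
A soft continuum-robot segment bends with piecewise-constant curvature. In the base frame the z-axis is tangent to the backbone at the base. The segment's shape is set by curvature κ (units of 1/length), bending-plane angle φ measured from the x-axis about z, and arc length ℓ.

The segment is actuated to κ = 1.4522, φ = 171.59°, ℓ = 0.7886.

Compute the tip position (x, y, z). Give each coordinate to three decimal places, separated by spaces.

-0.400 0.059 0.627

θ = κ·ℓ = 1.4522 × 0.7886 = 1.14520 rad
ρ = (1 − cos θ)/κ = (1 − 0.41286)/1.4522 = 0.40431
z = sin θ / κ = 0.91079/1.4522 = 0.62718
x = ρ cos φ = 0.40431 × cos(171.59°) = -0.39996
y = ρ sin φ = 0.40431 × sin(171.59°) = 0.05913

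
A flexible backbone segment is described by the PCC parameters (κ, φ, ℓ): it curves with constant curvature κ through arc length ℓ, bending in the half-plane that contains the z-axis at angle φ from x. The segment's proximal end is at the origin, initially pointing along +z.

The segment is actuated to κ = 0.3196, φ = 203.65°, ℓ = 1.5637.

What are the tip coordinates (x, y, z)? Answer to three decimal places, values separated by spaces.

θ = κ·ℓ = 0.3196 × 1.5637 = 0.49976 rad
ρ = (1 − cos θ)/κ = (1 − 0.87770)/0.3196 = 0.38267
z = sin θ / κ = 0.47921/0.3196 = 1.49942
x = ρ cos φ = 0.38267 × cos(203.65°) = -0.35053
y = ρ sin φ = 0.38267 × sin(203.65°) = -0.15351

-0.351 -0.154 1.499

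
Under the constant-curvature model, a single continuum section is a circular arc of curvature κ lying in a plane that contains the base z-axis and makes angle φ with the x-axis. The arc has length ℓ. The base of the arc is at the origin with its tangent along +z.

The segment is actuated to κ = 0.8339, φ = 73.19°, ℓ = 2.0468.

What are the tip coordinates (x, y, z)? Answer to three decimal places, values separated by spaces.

0.394 1.304 1.188

θ = κ·ℓ = 0.8339 × 2.0468 = 1.70683 rad
ρ = (1 − cos θ)/κ = (1 − -0.13561)/0.8339 = 1.36181
z = sin θ / κ = 0.99076/0.8339 = 1.18811
x = ρ cos φ = 1.36181 × cos(73.19°) = 0.39383
y = ρ sin φ = 1.36181 × sin(73.19°) = 1.30362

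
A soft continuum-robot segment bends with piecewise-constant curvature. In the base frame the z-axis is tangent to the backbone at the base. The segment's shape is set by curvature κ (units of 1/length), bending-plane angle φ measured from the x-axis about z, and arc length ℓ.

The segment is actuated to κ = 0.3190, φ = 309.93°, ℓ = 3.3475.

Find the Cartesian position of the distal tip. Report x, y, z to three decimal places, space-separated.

1.042 -1.245 2.747

θ = κ·ℓ = 0.3190 × 3.3475 = 1.06785 rad
ρ = (1 − cos θ)/κ = (1 − 0.48201)/0.3190 = 1.62380
z = sin θ / κ = 0.87617/0.3190 = 2.74661
x = ρ cos φ = 1.62380 × cos(309.93°) = 1.04224
y = ρ sin φ = 1.62380 × sin(309.93°) = -1.24518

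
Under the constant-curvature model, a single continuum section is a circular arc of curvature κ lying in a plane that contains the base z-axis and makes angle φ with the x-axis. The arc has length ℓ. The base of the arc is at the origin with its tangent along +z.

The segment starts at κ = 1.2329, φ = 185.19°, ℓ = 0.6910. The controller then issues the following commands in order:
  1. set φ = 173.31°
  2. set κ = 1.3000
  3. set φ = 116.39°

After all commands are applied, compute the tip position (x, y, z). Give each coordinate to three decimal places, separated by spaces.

-0.129 0.260 0.602

initial: κ=1.2329, φ=185.19°, ℓ=0.6910
cmd 1: set φ=173.31° → (κ,φ,ℓ)=(1.2329,173.31°,0.6910) → tip=(-0.2751,0.0323,0.6104)
cmd 2: set κ=1.3000 → (κ,φ,ℓ)=(1.3000,173.31°,0.6910) → tip=(-0.2881,0.0338,0.6017)
cmd 3: set φ=116.39° → (κ,φ,ℓ)=(1.3000,116.39°,0.6910) → tip=(-0.1289,0.2598,0.6017)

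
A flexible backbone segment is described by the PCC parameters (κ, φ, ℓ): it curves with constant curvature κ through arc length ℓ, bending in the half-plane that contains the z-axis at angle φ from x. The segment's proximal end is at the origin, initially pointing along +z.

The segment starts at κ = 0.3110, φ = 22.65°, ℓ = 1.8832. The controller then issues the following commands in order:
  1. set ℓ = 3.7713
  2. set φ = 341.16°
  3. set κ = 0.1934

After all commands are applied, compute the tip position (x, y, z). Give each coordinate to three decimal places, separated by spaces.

initial: κ=0.3110, φ=22.65°, ℓ=1.8832
cmd 1: set ℓ=3.7713 → (κ,φ,ℓ)=(0.3110,22.65°,3.7713) → tip=(1.8175,0.7584,2.9642)
cmd 2: set φ=341.16° → (κ,φ,ℓ)=(0.3110,341.16°,3.7713) → tip=(1.8639,-0.6360,2.9642)
cmd 3: set κ=0.1934 → (κ,φ,ℓ)=(0.1934,341.16°,3.7713) → tip=(1.2450,-0.4248,3.4457)

1.245 -0.425 3.446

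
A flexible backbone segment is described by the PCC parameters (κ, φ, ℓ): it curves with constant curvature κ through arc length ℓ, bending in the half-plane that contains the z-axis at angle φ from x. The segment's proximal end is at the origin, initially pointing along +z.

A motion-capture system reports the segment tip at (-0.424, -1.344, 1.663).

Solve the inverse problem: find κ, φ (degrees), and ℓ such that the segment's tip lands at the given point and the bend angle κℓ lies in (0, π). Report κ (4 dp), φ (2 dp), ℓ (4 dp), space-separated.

ρ = √(x²+y²) = √(-0.424² + -1.344²) = 1.40929
φ = atan2(y, x) mod 360° = atan2(-1.344, -0.424) = 252.4908°
|p|² = ρ² + z² = 1.40929² + 1.663² = 4.75168
κ = 2ρ / |p|² = 2×1.40929 / 4.75168 = 0.59318
θ = 2·atan2(ρ, z) = 2·atan2(1.40929, 1.663) = 1.40601 rad
ℓ = θ/κ = 1.40601/0.59318 = 2.37031

0.5932 252.49 2.3703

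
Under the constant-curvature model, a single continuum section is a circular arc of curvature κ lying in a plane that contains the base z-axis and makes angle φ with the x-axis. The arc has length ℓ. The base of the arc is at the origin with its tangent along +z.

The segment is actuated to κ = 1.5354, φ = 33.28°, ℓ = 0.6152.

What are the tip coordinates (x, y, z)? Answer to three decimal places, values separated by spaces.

0.225 0.148 0.528

θ = κ·ℓ = 1.5354 × 0.6152 = 0.94458 rad
ρ = (1 − cos θ)/κ = (1 − 0.58608)/1.5354 = 0.26958
z = sin θ / κ = 0.81025/1.5354 = 0.52771
x = ρ cos φ = 0.26958 × cos(33.28°) = 0.22537
y = ρ sin φ = 0.26958 × sin(33.28°) = 0.14793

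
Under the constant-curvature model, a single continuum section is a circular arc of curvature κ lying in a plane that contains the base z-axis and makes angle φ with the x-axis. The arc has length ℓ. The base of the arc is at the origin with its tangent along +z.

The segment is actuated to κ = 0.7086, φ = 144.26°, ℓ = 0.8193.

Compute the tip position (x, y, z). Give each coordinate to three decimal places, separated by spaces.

-0.188 0.135 0.774

θ = κ·ℓ = 0.7086 × 0.8193 = 0.58056 rad
ρ = (1 − cos θ)/κ = (1 − 0.83616)/0.7086 = 0.23122
z = sin θ / κ = 0.54849/0.7086 = 0.77405
x = ρ cos φ = 0.23122 × cos(144.26°) = -0.18768
y = ρ sin φ = 0.23122 × sin(144.26°) = 0.13506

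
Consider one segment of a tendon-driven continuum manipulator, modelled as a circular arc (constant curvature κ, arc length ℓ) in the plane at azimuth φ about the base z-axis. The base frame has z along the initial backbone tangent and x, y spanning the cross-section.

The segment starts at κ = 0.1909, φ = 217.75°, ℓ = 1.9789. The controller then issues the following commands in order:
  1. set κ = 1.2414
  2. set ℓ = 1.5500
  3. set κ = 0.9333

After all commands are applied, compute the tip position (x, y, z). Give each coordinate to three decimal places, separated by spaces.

initial: κ=0.1909, φ=217.75°, ℓ=1.9789
cmd 1: set κ=1.2414 → (κ,φ,ℓ)=(1.2414,217.75°,1.9789) → tip=(-1.1302,-0.8751,0.5096)
cmd 2: set ℓ=1.5500 → (κ,φ,ℓ)=(1.2414,217.75°,1.5500) → tip=(-0.8574,-0.6638,0.7558)
cmd 3: set κ=0.9333 → (κ,φ,ℓ)=(0.9333,217.75°,1.5500) → tip=(-0.7423,-0.5747,1.0632)

-0.742 -0.575 1.063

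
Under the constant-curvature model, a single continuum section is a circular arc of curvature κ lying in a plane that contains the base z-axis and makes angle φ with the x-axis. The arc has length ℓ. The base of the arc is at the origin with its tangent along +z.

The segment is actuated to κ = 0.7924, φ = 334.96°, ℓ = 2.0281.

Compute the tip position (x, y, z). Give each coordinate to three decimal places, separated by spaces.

1.185 -0.554 1.261

θ = κ·ℓ = 0.7924 × 2.0281 = 1.60707 rad
ρ = (1 − cos θ)/κ = (1 − -0.03626)/0.7924 = 1.30775
z = sin θ / κ = 0.99934/0.7924 = 1.26116
x = ρ cos φ = 1.30775 × cos(334.96°) = 1.18484
y = ρ sin φ = 1.30775 × sin(334.96°) = -0.55351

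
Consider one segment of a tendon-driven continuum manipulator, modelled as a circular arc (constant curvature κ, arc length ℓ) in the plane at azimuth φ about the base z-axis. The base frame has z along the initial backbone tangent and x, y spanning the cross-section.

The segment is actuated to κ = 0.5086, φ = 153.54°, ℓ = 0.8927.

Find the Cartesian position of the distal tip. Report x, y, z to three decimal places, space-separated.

-0.178 0.089 0.862

θ = κ·ℓ = 0.5086 × 0.8927 = 0.45403 rad
ρ = (1 − cos θ)/κ = (1 − 0.89869)/0.5086 = 0.19920
z = sin θ / κ = 0.43859/0.5086 = 0.86234
x = ρ cos φ = 0.19920 × cos(153.54°) = -0.17833
y = ρ sin φ = 0.19920 × sin(153.54°) = 0.08876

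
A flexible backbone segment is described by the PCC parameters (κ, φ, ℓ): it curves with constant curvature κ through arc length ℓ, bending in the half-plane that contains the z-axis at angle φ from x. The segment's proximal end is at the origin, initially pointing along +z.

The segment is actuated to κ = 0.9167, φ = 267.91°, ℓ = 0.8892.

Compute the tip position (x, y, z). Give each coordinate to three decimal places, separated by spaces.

θ = κ·ℓ = 0.9167 × 0.8892 = 0.81513 rad
ρ = (1 − cos θ)/κ = (1 − 0.68577)/0.9167 = 0.34278
z = sin θ / κ = 0.72781/0.9167 = 0.79395
x = ρ cos φ = 0.34278 × cos(267.91°) = -0.01250
y = ρ sin φ = 0.34278 × sin(267.91°) = -0.34255

-0.013 -0.343 0.794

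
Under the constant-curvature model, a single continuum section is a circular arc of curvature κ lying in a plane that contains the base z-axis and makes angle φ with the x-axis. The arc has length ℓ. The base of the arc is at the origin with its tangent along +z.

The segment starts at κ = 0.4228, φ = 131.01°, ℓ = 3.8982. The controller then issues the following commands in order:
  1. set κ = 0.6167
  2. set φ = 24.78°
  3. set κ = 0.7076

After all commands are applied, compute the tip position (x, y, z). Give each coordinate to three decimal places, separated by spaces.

2.473 1.142 0.528

initial: κ=0.4228, φ=131.01°, ℓ=3.8982
cmd 1: set κ=0.6167 → (κ,φ,ℓ)=(0.6167,131.01°,3.8982) → tip=(-1.8515,2.1292,1.0905)
cmd 2: set φ=24.78° → (κ,φ,ℓ)=(0.6167,24.78°,3.8982) → tip=(2.5618,1.1826,1.0905)
cmd 3: set κ=0.7076 → (κ,φ,ℓ)=(0.7076,24.78°,3.8982) → tip=(2.4731,1.1417,0.5284)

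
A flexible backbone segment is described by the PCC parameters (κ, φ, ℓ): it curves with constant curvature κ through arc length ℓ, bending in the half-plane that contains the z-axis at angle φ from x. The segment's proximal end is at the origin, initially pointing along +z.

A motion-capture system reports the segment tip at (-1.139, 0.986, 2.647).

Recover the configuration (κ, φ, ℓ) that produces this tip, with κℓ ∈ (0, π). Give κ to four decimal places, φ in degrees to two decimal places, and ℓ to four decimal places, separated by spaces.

0.3248 139.12 3.1859

ρ = √(x²+y²) = √(-1.139² + 0.986²) = 1.50649
φ = atan2(y, x) mod 360° = atan2(0.986, -1.139) = 139.1182°
|p|² = ρ² + z² = 1.50649² + 2.647² = 9.27613
κ = 2ρ / |p|² = 2×1.50649 / 9.27613 = 0.32481
θ = 2·atan2(ρ, z) = 2·atan2(1.50649, 2.647) = 1.03483 rad
ℓ = θ/κ = 1.03483/0.32481 = 3.18594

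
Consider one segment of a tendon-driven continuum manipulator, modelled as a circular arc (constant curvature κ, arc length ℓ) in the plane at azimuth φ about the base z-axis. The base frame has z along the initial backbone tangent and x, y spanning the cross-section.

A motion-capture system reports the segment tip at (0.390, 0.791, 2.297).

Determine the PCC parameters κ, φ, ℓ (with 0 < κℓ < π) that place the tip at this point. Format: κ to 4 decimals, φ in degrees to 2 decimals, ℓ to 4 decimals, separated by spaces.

ρ = √(x²+y²) = √(0.390² + 0.791²) = 0.88192
φ = atan2(y, x) mod 360° = atan2(0.791, 0.390) = 63.7545°
|p|² = ρ² + z² = 0.88192² + 2.297² = 6.05399
κ = 2ρ / |p|² = 2×0.88192 / 6.05399 = 0.29135
θ = 2·atan2(ρ, z) = 2·atan2(0.88192, 2.297) = 0.73318 rad
ℓ = θ/κ = 0.73318/0.29135 = 2.51647

0.2914 63.75 2.5165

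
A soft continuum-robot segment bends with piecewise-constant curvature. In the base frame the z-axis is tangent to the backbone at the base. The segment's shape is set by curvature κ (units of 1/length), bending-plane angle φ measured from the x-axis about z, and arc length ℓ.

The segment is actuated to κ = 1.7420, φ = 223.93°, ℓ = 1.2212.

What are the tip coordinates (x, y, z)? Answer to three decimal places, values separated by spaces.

θ = κ·ℓ = 1.7420 × 1.2212 = 2.12733 rad
ρ = (1 − cos θ)/κ = (1 − -0.52825)/1.7420 = 0.87729
z = sin θ / κ = 0.84909/1.7420 = 0.48742
x = ρ cos φ = 0.87729 × cos(223.93°) = -0.63182
y = ρ sin φ = 0.87729 × sin(223.93°) = -0.60865

-0.632 -0.609 0.487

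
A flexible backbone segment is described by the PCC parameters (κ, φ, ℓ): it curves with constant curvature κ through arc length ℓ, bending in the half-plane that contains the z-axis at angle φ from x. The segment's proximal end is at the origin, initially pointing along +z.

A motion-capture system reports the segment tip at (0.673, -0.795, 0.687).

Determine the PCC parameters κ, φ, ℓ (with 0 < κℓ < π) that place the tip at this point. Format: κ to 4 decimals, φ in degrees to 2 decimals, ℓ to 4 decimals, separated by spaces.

ρ = √(x²+y²) = √(0.673² + -0.795²) = 1.04161
φ = atan2(y, x) mod 360° = atan2(-0.795, 0.673) = 310.2493°
|p|² = ρ² + z² = 1.04161² + 0.687² = 1.55692
κ = 2ρ / |p|² = 2×1.04161 / 1.55692 = 1.33804
θ = 2·atan2(ρ, z) = 2·atan2(1.04161, 0.687) = 1.97547 rad
ℓ = θ/κ = 1.97547/1.33804 = 1.47639

1.3380 310.25 1.4764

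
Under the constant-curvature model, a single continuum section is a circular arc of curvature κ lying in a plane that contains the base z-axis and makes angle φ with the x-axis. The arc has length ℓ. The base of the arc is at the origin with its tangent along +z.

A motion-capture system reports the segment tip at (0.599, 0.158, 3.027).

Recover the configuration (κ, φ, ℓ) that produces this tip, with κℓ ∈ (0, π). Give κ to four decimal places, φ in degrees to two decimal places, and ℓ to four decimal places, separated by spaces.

ρ = √(x²+y²) = √(0.599² + 0.158²) = 0.61949
φ = atan2(y, x) mod 360° = atan2(0.158, 0.599) = 14.7765°
|p|² = ρ² + z² = 0.61949² + 3.027² = 9.54649
κ = 2ρ / |p|² = 2×0.61949 / 9.54649 = 0.12978
θ = 2·atan2(ρ, z) = 2·atan2(0.61949, 3.027) = 0.40373 rad
ℓ = θ/κ = 0.40373/0.12978 = 3.11082

0.1298 14.78 3.1108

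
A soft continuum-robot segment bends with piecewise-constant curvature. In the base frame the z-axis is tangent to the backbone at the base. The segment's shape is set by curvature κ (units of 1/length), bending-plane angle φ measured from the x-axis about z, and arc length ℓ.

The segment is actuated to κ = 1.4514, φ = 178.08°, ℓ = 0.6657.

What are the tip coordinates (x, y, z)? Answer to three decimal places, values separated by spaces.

θ = κ·ℓ = 1.4514 × 0.6657 = 0.96620 rad
ρ = (1 − cos θ)/κ = (1 − 0.56843)/1.4514 = 0.29735
z = sin θ / κ = 0.82273/1.4514 = 0.56685
x = ρ cos φ = 0.29735 × cos(178.08°) = -0.29718
y = ρ sin φ = 0.29735 × sin(178.08°) = 0.00996

-0.297 0.010 0.567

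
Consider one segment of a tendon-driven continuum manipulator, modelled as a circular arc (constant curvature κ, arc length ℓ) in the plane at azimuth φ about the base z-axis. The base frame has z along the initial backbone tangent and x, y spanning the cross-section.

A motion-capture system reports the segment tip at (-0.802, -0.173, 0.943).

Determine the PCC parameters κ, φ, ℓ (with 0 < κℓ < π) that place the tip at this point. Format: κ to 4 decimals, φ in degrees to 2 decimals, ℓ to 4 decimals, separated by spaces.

ρ = √(x²+y²) = √(-0.802² + -0.173²) = 0.82045
φ = atan2(y, x) mod 360° = atan2(-0.173, -0.802) = 192.1728°
|p|² = ρ² + z² = 0.82045² + 0.943² = 1.56238
κ = 2ρ / |p|² = 2×0.82045 / 1.56238 = 1.05025
θ = 2·atan2(ρ, z) = 2·atan2(0.82045, 0.943) = 1.43203 rad
ℓ = θ/κ = 1.43203/1.05025 = 1.36351

1.0503 192.17 1.3635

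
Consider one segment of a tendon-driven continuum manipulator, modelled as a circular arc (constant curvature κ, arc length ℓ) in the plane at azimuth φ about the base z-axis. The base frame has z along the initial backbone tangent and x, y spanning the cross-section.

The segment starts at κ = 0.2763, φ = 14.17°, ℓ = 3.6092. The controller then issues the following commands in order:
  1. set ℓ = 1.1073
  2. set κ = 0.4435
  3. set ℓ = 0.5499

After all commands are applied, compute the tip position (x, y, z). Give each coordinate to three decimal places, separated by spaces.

0.065 0.016 0.544

initial: κ=0.2763, φ=14.17°, ℓ=3.6092
cmd 1: set ℓ=1.1073 → (κ,φ,ℓ)=(0.2763,14.17°,1.1073) → tip=(0.1630,0.0411,1.0901)
cmd 2: set κ=0.4435 → (κ,φ,ℓ)=(0.4435,14.17°,1.1073) → tip=(0.2584,0.0652,1.0633)
cmd 3: set ℓ=0.5499 → (κ,φ,ℓ)=(0.4435,14.17°,0.5499) → tip=(0.0647,0.0163,0.5445)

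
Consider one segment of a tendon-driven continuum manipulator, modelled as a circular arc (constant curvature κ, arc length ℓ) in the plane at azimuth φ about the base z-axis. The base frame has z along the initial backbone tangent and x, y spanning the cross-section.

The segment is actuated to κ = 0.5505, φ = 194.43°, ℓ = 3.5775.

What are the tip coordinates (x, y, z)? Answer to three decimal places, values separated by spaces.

-2.442 -0.628 1.674

θ = κ·ℓ = 0.5505 × 3.5775 = 1.96941 rad
ρ = (1 − cos θ)/κ = (1 − -0.38814)/0.5505 = 2.52161
z = sin θ / κ = 0.92160/0.5505 = 1.67411
x = ρ cos φ = 2.52161 × cos(194.43°) = -2.44206
y = ρ sin φ = 2.52161 × sin(194.43°) = -0.62838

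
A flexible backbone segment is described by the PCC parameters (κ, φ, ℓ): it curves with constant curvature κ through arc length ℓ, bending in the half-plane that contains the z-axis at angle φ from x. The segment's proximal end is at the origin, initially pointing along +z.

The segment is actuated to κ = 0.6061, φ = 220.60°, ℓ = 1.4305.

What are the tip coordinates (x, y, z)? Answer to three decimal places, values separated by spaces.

θ = κ·ℓ = 0.6061 × 1.4305 = 0.86703 rad
ρ = (1 − cos θ)/κ = (1 − 0.64710)/0.6061 = 0.58225
z = sin θ / κ = 0.76241/0.6061 = 1.25789
x = ρ cos φ = 0.58225 × cos(220.60°) = -0.44209
y = ρ sin φ = 0.58225 × sin(220.60°) = -0.37891

-0.442 -0.379 1.258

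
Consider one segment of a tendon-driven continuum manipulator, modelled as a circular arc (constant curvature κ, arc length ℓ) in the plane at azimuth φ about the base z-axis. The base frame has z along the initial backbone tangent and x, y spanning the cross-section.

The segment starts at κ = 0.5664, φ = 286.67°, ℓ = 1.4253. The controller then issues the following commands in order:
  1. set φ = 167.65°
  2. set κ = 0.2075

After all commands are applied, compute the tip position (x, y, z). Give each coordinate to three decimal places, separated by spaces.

-0.204 0.045 1.405

initial: κ=0.5664, φ=286.67°, ℓ=1.4253
cmd 1: set φ=167.65° → (κ,φ,ℓ)=(0.5664,167.65°,1.4253) → tip=(-0.5321,0.1165,1.2755)
cmd 2: set κ=0.2075 → (κ,φ,ℓ)=(0.2075,167.65°,1.4253) → tip=(-0.2044,0.0448,1.4046)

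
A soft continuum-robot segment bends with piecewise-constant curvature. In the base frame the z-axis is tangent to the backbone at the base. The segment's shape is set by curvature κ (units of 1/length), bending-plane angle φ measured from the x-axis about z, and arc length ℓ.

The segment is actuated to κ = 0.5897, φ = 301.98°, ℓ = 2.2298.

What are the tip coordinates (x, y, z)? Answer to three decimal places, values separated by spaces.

0.671 -1.074 1.641

θ = κ·ℓ = 0.5897 × 2.2298 = 1.31491 rad
ρ = (1 − cos θ)/κ = (1 − 0.25310)/0.5897 = 1.26658
z = sin θ / κ = 0.96744/0.5897 = 1.64056
x = ρ cos φ = 1.26658 × cos(301.98°) = 0.67081
y = ρ sin φ = 1.26658 × sin(301.98°) = -1.07435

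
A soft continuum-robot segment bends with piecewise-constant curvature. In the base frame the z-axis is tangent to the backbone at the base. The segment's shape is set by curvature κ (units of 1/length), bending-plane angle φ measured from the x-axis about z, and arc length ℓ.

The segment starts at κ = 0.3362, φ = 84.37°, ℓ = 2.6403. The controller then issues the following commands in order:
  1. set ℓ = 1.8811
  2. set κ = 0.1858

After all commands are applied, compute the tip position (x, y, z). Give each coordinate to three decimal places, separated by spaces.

initial: κ=0.3362, φ=84.37°, ℓ=2.6403
cmd 1: set ℓ=1.8811 → (κ,φ,ℓ)=(0.3362,84.37°,1.8811) → tip=(0.0564,0.5725,1.7582)
cmd 2: set κ=0.1858 → (κ,φ,ℓ)=(0.1858,84.37°,1.8811) → tip=(0.0319,0.3238,1.8430)

0.032 0.324 1.843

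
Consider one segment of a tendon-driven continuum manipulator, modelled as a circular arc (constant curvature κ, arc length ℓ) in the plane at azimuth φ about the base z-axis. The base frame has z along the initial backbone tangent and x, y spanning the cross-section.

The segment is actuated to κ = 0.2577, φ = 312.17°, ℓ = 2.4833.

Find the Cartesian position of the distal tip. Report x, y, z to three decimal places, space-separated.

θ = κ·ℓ = 0.2577 × 2.4833 = 0.63995 rad
ρ = (1 − cos θ)/κ = (1 − 0.80213)/0.2577 = 0.76784
z = sin θ / κ = 0.59715/0.2577 = 2.31724
x = ρ cos φ = 0.76784 × cos(312.17°) = 0.51548
y = ρ sin φ = 0.76784 × sin(312.17°) = -0.56909

0.515 -0.569 2.317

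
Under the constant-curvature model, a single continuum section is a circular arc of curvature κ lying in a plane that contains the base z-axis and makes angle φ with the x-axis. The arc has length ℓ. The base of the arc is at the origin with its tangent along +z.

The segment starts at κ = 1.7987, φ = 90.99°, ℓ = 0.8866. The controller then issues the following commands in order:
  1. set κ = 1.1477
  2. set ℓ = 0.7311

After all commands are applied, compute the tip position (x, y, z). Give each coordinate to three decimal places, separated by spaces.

initial: κ=1.7987, φ=90.99°, ℓ=0.8866
cmd 1: set κ=1.1477 → (κ,φ,ℓ)=(1.1477,90.99°,0.8866) → tip=(-0.0071,0.4134,0.7413)
cmd 2: set ℓ=0.7311 → (κ,φ,ℓ)=(1.1477,90.99°,0.7311) → tip=(-0.0050,0.2891,0.6483)

-0.005 0.289 0.648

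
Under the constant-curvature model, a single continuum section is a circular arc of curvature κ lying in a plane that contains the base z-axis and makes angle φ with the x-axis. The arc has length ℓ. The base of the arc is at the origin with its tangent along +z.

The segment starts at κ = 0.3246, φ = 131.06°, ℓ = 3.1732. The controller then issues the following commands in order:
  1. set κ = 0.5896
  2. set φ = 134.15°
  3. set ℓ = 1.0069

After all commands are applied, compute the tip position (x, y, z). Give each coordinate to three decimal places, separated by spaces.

initial: κ=0.3246, φ=131.06°, ℓ=3.1732
cmd 1: set κ=0.5896 → (κ,φ,ℓ)=(0.5896,131.06°,3.1732) → tip=(-1.4434,1.6570,1.6203)
cmd 2: set φ=134.15° → (κ,φ,ℓ)=(0.5896,134.15°,3.1732) → tip=(-1.5306,1.5767,1.6203)
cmd 3: set ℓ=1.0069 → (κ,φ,ℓ)=(0.5896,134.15°,1.0069) → tip=(-0.2021,0.2082,0.9488)

-0.202 0.208 0.949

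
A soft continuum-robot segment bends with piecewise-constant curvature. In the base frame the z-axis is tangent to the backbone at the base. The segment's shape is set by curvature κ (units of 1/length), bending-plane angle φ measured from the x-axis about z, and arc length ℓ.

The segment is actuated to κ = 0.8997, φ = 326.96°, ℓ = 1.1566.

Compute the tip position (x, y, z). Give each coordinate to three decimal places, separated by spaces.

0.461 -0.300 0.959

θ = κ·ℓ = 0.8997 × 1.1566 = 1.04059 rad
ρ = (1 − cos θ)/κ = (1 − 0.50571)/0.8997 = 0.54940
z = sin θ / κ = 0.86270/0.8997 = 0.95888
x = ρ cos φ = 0.54940 × cos(326.96°) = 0.46055
y = ρ sin φ = 0.54940 × sin(326.96°) = -0.29954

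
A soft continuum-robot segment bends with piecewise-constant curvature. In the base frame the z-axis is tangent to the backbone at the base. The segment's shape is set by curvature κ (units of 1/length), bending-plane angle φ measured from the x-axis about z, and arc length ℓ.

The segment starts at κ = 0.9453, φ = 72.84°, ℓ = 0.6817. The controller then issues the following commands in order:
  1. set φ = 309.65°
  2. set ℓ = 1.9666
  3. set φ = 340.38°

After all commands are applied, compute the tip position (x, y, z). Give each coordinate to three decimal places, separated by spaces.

initial: κ=0.9453, φ=72.84°, ℓ=0.6817
cmd 1: set φ=309.65° → (κ,φ,ℓ)=(0.9453,309.65°,0.6817) → tip=(0.1354,-0.1633,0.6355)
cmd 2: set ℓ=1.9666 → (κ,φ,ℓ)=(0.9453,309.65°,1.9666) → tip=(0.8669,-1.0460,1.0142)
cmd 3: set φ=340.38° → (κ,φ,ℓ)=(0.9453,340.38°,1.9666) → tip=(1.2797,-0.4562,1.0142)

1.280 -0.456 1.014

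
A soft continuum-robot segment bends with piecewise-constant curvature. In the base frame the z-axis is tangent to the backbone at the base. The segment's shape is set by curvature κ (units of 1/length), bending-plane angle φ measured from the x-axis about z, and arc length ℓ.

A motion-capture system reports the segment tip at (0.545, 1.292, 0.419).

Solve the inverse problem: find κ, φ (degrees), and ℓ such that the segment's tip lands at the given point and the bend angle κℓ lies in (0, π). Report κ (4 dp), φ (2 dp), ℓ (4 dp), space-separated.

ρ = √(x²+y²) = √(0.545² + 1.292²) = 1.40224
φ = atan2(y, x) mod 360° = atan2(1.292, 0.545) = 67.1287°
|p|² = ρ² + z² = 1.40224² + 0.419² = 2.14185
κ = 2ρ / |p|² = 2×1.40224 / 2.14185 = 1.30938
θ = 2·atan2(ρ, z) = 2·atan2(1.40224, 0.419) = 2.56087 rad
ℓ = θ/κ = 2.56087/1.30938 = 1.95579

1.3094 67.13 1.9558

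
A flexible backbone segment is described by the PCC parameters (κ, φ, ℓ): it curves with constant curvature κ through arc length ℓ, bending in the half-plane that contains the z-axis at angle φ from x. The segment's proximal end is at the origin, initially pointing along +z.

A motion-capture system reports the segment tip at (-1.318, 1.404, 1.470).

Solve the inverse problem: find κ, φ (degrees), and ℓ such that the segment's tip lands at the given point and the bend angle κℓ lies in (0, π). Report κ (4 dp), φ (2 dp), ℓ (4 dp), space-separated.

ρ = √(x²+y²) = √(-1.318² + 1.404²) = 1.92571
φ = atan2(y, x) mod 360° = atan2(1.404, -1.318) = 133.1904°
|p|² = ρ² + z² = 1.92571² + 1.470² = 5.86924
κ = 2ρ / |p|² = 2×1.92571 / 5.86924 = 0.65620
θ = 2·atan2(ρ, z) = 2·atan2(1.92571, 1.470) = 1.83760 rad
ℓ = θ/κ = 1.83760/0.65620 = 2.80036

0.6562 133.19 2.8004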